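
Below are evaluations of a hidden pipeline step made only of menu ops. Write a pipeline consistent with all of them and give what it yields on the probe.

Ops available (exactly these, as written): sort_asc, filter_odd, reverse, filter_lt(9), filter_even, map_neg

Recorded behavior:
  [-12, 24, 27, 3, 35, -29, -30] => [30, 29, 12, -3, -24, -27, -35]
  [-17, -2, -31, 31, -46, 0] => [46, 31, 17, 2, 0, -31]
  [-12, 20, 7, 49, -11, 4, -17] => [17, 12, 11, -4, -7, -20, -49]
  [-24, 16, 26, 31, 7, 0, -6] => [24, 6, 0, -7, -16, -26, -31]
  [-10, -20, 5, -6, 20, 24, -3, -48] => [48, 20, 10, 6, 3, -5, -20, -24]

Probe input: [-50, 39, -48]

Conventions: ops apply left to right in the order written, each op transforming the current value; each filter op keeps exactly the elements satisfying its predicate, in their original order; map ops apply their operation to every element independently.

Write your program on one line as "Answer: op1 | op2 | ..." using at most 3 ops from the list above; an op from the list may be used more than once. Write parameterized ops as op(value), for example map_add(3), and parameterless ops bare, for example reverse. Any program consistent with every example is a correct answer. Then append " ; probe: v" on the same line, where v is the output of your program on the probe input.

sort_asc | map_neg ; probe: [50, 48, -39]

Check, running the answer program on each example:
  [-12, 24, 27, 3, 35, -29, -30] -> [-30, -29, -12, 3, 24, 27, 35] -> [30, 29, 12, -3, -24, -27, -35]
  [-17, -2, -31, 31, -46, 0] -> [-46, -31, -17, -2, 0, 31] -> [46, 31, 17, 2, 0, -31]
  [-12, 20, 7, 49, -11, 4, -17] -> [-17, -12, -11, 4, 7, 20, 49] -> [17, 12, 11, -4, -7, -20, -49]
  [-24, 16, 26, 31, 7, 0, -6] -> [-24, -6, 0, 7, 16, 26, 31] -> [24, 6, 0, -7, -16, -26, -31]
  [-10, -20, 5, -6, 20, 24, -3, -48] -> [-48, -20, -10, -6, -3, 5, 20, 24] -> [48, 20, 10, 6, 3, -5, -20, -24]
  probe: [-50, 39, -48] -> [-50, -48, 39] -> [50, 48, -39]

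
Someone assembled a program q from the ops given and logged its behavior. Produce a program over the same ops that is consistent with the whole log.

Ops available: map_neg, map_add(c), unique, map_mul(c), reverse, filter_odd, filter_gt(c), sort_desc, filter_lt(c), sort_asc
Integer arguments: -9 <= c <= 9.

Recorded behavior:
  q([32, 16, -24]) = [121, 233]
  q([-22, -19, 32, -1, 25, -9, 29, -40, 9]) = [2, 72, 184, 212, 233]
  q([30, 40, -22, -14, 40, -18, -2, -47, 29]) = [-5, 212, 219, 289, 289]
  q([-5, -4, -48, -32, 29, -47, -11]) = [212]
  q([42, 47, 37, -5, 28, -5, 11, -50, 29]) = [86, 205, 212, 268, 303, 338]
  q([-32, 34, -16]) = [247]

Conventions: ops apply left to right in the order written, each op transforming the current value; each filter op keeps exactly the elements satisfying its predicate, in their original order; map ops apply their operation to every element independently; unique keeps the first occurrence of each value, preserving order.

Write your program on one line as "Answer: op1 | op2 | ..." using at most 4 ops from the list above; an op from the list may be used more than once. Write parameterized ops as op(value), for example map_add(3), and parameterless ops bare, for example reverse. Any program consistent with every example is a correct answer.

sort_asc | map_mul(7) | map_add(9) | filter_gt(-6)

Check, running the answer program on each example:
  [32, 16, -24] -> [-24, 16, 32] -> [-168, 112, 224] -> [-159, 121, 233] -> [121, 233]
  [-22, -19, 32, -1, 25, -9, 29, -40, 9] -> [-40, -22, -19, -9, -1, 9, 25, 29, 32] -> [-280, -154, -133, -63, -7, 63, 175, 203, 224] -> [-271, -145, -124, -54, 2, 72, 184, 212, 233] -> [2, 72, 184, 212, 233]
  [30, 40, -22, -14, 40, -18, -2, -47, 29] -> [-47, -22, -18, -14, -2, 29, 30, 40, 40] -> [-329, -154, -126, -98, -14, 203, 210, 280, 280] -> [-320, -145, -117, -89, -5, 212, 219, 289, 289] -> [-5, 212, 219, 289, 289]
  [-5, -4, -48, -32, 29, -47, -11] -> [-48, -47, -32, -11, -5, -4, 29] -> [-336, -329, -224, -77, -35, -28, 203] -> [-327, -320, -215, -68, -26, -19, 212] -> [212]
  [42, 47, 37, -5, 28, -5, 11, -50, 29] -> [-50, -5, -5, 11, 28, 29, 37, 42, 47] -> [-350, -35, -35, 77, 196, 203, 259, 294, 329] -> [-341, -26, -26, 86, 205, 212, 268, 303, 338] -> [86, 205, 212, 268, 303, 338]
  [-32, 34, -16] -> [-32, -16, 34] -> [-224, -112, 238] -> [-215, -103, 247] -> [247]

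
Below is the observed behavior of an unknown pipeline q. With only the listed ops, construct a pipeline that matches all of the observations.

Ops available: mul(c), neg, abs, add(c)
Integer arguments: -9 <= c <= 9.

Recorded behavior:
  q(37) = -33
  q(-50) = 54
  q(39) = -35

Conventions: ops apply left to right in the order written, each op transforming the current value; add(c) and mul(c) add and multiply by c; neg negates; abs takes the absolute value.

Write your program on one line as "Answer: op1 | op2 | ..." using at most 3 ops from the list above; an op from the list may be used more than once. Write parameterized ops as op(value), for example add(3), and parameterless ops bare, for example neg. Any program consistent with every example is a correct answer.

neg | add(-4) | add(8)

Check, running the answer program on each example:
  37 -> -37 -> -41 -> -33
  -50 -> 50 -> 46 -> 54
  39 -> -39 -> -43 -> -35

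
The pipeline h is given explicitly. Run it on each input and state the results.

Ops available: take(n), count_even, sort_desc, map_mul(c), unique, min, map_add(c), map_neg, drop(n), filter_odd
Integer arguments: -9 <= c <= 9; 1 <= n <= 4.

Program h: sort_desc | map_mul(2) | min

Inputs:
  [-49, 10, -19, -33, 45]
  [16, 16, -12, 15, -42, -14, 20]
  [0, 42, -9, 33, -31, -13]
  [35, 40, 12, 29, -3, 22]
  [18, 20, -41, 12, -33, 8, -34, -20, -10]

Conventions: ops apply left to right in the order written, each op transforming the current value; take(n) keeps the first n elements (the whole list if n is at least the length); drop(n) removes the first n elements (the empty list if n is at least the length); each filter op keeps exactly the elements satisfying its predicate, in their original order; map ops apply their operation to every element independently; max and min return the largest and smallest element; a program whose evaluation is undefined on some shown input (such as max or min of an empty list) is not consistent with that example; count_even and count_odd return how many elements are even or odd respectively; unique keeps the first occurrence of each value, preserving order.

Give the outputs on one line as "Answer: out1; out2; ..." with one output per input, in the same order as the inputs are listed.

-98; -84; -62; -6; -82

Execution, op by op:
  [-49, 10, -19, -33, 45] -> [45, 10, -19, -33, -49] -> [90, 20, -38, -66, -98] -> -98
  [16, 16, -12, 15, -42, -14, 20] -> [20, 16, 16, 15, -12, -14, -42] -> [40, 32, 32, 30, -24, -28, -84] -> -84
  [0, 42, -9, 33, -31, -13] -> [42, 33, 0, -9, -13, -31] -> [84, 66, 0, -18, -26, -62] -> -62
  [35, 40, 12, 29, -3, 22] -> [40, 35, 29, 22, 12, -3] -> [80, 70, 58, 44, 24, -6] -> -6
  [18, 20, -41, 12, -33, 8, -34, -20, -10] -> [20, 18, 12, 8, -10, -20, -33, -34, -41] -> [40, 36, 24, 16, -20, -40, -66, -68, -82] -> -82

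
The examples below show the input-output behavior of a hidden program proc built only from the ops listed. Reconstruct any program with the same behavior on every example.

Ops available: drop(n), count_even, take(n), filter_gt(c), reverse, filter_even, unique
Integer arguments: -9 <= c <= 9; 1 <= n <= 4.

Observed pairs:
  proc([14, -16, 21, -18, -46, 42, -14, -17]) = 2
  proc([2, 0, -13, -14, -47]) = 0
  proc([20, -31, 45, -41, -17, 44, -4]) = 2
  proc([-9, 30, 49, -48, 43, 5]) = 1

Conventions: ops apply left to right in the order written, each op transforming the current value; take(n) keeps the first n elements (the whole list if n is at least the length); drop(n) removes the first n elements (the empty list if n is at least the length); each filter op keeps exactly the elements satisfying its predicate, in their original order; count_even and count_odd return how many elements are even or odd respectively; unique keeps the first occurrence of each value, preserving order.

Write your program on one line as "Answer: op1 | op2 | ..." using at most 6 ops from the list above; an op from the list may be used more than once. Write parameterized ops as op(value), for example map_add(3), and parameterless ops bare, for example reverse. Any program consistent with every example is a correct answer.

filter_gt(-1) | reverse | filter_gt(5) | filter_even | reverse | count_even

Check, running the answer program on each example:
  [14, -16, 21, -18, -46, 42, -14, -17] -> [14, 21, 42] -> [42, 21, 14] -> [42, 21, 14] -> [42, 14] -> [14, 42] -> 2
  [2, 0, -13, -14, -47] -> [2, 0] -> [0, 2] -> [] -> [] -> [] -> 0
  [20, -31, 45, -41, -17, 44, -4] -> [20, 45, 44] -> [44, 45, 20] -> [44, 45, 20] -> [44, 20] -> [20, 44] -> 2
  [-9, 30, 49, -48, 43, 5] -> [30, 49, 43, 5] -> [5, 43, 49, 30] -> [43, 49, 30] -> [30] -> [30] -> 1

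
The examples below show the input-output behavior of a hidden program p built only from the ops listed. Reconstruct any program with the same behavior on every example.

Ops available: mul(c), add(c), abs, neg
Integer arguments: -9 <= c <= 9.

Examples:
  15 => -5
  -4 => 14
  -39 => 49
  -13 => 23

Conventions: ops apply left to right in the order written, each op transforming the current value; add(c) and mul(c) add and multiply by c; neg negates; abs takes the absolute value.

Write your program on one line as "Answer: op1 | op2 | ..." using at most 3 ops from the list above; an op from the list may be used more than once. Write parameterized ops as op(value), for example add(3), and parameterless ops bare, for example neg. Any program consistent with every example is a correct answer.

neg | add(8) | add(2)

Check, running the answer program on each example:
  15 -> -15 -> -7 -> -5
  -4 -> 4 -> 12 -> 14
  -39 -> 39 -> 47 -> 49
  -13 -> 13 -> 21 -> 23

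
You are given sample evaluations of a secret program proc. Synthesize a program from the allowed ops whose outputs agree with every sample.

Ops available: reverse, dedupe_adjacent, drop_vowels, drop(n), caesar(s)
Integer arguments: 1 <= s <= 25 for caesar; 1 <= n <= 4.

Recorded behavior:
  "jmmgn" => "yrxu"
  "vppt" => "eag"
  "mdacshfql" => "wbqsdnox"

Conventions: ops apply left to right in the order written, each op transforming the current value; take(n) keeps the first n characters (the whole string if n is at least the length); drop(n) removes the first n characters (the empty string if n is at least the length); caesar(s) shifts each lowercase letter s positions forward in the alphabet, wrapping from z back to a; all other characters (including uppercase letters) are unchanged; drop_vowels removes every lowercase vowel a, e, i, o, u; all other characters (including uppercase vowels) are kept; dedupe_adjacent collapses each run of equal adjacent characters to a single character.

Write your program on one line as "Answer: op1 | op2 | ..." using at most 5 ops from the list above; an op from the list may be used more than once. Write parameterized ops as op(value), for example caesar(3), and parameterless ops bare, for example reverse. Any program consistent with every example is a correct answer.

drop_vowels | caesar(25) | dedupe_adjacent | caesar(12) | reverse

Check, running the answer program on each example:
  "jmmgn" -> "jmmgn" -> "illfm" -> "ilfm" -> "uxry" -> "yrxu"
  "vppt" -> "vppt" -> "uoos" -> "uos" -> "gae" -> "eag"
  "mdacshfql" -> "mdcshfql" -> "lcbrgepk" -> "lcbrgepk" -> "xondsqbw" -> "wbqsdnox"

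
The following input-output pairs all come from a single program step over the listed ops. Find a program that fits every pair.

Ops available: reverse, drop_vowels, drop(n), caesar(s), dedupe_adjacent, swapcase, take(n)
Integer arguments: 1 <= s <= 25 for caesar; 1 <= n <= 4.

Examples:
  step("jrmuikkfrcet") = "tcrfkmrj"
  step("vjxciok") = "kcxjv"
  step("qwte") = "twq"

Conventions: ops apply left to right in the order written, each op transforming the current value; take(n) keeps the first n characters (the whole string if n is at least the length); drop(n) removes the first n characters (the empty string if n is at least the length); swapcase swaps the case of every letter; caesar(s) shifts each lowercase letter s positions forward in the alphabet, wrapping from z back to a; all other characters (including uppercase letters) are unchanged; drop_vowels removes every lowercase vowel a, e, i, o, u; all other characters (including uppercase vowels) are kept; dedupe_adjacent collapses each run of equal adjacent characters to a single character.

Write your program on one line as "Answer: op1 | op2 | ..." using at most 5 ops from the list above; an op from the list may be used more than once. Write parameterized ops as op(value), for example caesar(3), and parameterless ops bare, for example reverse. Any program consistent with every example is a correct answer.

swapcase | dedupe_adjacent | reverse | swapcase | drop_vowels

Check, running the answer program on each example:
  "jrmuikkfrcet" -> "JRMUIKKFRCET" -> "JRMUIKFRCET" -> "TECRFKIUMRJ" -> "tecrfkiumrj" -> "tcrfkmrj"
  "vjxciok" -> "VJXCIOK" -> "VJXCIOK" -> "KOICXJV" -> "koicxjv" -> "kcxjv"
  "qwte" -> "QWTE" -> "QWTE" -> "ETWQ" -> "etwq" -> "twq"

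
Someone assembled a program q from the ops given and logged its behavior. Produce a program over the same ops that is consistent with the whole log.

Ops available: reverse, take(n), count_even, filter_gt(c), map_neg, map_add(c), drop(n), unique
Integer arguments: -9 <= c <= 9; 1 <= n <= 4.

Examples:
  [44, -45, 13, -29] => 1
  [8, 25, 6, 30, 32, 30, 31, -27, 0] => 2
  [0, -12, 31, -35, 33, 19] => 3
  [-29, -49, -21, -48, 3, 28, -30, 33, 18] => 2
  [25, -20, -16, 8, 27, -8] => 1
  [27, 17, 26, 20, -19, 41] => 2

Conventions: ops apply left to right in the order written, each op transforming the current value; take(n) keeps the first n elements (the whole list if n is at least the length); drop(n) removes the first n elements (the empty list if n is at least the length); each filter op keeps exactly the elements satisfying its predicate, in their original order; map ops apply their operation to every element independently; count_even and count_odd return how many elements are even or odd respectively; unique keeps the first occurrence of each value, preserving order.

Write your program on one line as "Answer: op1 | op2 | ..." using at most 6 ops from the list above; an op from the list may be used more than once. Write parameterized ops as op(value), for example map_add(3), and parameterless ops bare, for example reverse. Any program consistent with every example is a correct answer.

drop(2) | map_add(9) | map_neg | drop(1) | map_neg | count_even

Check, running the answer program on each example:
  [44, -45, 13, -29] -> [13, -29] -> [22, -20] -> [-22, 20] -> [20] -> [-20] -> 1
  [8, 25, 6, 30, 32, 30, 31, -27, 0] -> [6, 30, 32, 30, 31, -27, 0] -> [15, 39, 41, 39, 40, -18, 9] -> [-15, -39, -41, -39, -40, 18, -9] -> [-39, -41, -39, -40, 18, -9] -> [39, 41, 39, 40, -18, 9] -> 2
  [0, -12, 31, -35, 33, 19] -> [31, -35, 33, 19] -> [40, -26, 42, 28] -> [-40, 26, -42, -28] -> [26, -42, -28] -> [-26, 42, 28] -> 3
  [-29, -49, -21, -48, 3, 28, -30, 33, 18] -> [-21, -48, 3, 28, -30, 33, 18] -> [-12, -39, 12, 37, -21, 42, 27] -> [12, 39, -12, -37, 21, -42, -27] -> [39, -12, -37, 21, -42, -27] -> [-39, 12, 37, -21, 42, 27] -> 2
  [25, -20, -16, 8, 27, -8] -> [-16, 8, 27, -8] -> [-7, 17, 36, 1] -> [7, -17, -36, -1] -> [-17, -36, -1] -> [17, 36, 1] -> 1
  [27, 17, 26, 20, -19, 41] -> [26, 20, -19, 41] -> [35, 29, -10, 50] -> [-35, -29, 10, -50] -> [-29, 10, -50] -> [29, -10, 50] -> 2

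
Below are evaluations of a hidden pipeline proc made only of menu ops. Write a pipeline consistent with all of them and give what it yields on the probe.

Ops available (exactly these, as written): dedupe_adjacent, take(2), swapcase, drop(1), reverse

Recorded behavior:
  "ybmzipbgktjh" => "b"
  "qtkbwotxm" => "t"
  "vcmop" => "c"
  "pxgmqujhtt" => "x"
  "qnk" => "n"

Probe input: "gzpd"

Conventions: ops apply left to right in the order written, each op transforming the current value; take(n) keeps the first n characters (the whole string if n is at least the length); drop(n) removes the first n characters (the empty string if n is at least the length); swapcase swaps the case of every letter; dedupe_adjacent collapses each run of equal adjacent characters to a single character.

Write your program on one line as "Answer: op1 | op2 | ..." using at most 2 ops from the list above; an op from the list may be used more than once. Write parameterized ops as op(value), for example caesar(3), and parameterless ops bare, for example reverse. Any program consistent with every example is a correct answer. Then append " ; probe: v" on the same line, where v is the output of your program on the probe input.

take(2) | drop(1) ; probe: "z"

Check, running the answer program on each example:
  "ybmzipbgktjh" -> "yb" -> "b"
  "qtkbwotxm" -> "qt" -> "t"
  "vcmop" -> "vc" -> "c"
  "pxgmqujhtt" -> "px" -> "x"
  "qnk" -> "qn" -> "n"
  probe: "gzpd" -> "gz" -> "z"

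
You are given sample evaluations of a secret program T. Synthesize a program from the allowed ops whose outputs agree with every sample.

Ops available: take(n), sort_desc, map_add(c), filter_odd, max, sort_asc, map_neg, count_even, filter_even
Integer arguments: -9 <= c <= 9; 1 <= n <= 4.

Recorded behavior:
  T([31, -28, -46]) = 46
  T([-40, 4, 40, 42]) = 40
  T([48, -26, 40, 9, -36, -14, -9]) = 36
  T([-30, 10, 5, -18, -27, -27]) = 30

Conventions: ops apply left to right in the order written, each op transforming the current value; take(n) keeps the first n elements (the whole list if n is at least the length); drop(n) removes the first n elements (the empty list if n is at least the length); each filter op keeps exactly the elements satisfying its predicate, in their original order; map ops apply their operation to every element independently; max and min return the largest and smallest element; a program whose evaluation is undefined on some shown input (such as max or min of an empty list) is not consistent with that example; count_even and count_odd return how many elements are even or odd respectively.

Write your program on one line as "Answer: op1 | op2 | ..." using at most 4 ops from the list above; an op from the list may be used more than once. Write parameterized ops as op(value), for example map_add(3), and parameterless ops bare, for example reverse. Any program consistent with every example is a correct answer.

sort_desc | map_neg | sort_desc | max

Check, running the answer program on each example:
  [31, -28, -46] -> [31, -28, -46] -> [-31, 28, 46] -> [46, 28, -31] -> 46
  [-40, 4, 40, 42] -> [42, 40, 4, -40] -> [-42, -40, -4, 40] -> [40, -4, -40, -42] -> 40
  [48, -26, 40, 9, -36, -14, -9] -> [48, 40, 9, -9, -14, -26, -36] -> [-48, -40, -9, 9, 14, 26, 36] -> [36, 26, 14, 9, -9, -40, -48] -> 36
  [-30, 10, 5, -18, -27, -27] -> [10, 5, -18, -27, -27, -30] -> [-10, -5, 18, 27, 27, 30] -> [30, 27, 27, 18, -5, -10] -> 30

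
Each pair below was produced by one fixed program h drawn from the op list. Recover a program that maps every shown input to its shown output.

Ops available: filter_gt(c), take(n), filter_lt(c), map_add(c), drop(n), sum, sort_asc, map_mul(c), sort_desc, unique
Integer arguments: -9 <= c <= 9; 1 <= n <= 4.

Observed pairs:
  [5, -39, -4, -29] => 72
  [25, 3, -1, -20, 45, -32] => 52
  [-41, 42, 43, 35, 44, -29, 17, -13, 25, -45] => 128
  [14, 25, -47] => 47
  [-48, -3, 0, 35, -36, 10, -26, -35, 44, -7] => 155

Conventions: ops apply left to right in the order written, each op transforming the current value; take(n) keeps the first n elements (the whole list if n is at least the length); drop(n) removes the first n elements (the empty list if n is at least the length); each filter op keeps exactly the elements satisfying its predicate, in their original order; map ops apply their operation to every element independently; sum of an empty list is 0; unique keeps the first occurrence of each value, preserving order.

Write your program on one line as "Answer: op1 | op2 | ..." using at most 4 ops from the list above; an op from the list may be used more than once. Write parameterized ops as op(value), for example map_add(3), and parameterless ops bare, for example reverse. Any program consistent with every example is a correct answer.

map_mul(-1) | filter_gt(2) | sort_asc | sum

Check, running the answer program on each example:
  [5, -39, -4, -29] -> [-5, 39, 4, 29] -> [39, 4, 29] -> [4, 29, 39] -> 72
  [25, 3, -1, -20, 45, -32] -> [-25, -3, 1, 20, -45, 32] -> [20, 32] -> [20, 32] -> 52
  [-41, 42, 43, 35, 44, -29, 17, -13, 25, -45] -> [41, -42, -43, -35, -44, 29, -17, 13, -25, 45] -> [41, 29, 13, 45] -> [13, 29, 41, 45] -> 128
  [14, 25, -47] -> [-14, -25, 47] -> [47] -> [47] -> 47
  [-48, -3, 0, 35, -36, 10, -26, -35, 44, -7] -> [48, 3, 0, -35, 36, -10, 26, 35, -44, 7] -> [48, 3, 36, 26, 35, 7] -> [3, 7, 26, 35, 36, 48] -> 155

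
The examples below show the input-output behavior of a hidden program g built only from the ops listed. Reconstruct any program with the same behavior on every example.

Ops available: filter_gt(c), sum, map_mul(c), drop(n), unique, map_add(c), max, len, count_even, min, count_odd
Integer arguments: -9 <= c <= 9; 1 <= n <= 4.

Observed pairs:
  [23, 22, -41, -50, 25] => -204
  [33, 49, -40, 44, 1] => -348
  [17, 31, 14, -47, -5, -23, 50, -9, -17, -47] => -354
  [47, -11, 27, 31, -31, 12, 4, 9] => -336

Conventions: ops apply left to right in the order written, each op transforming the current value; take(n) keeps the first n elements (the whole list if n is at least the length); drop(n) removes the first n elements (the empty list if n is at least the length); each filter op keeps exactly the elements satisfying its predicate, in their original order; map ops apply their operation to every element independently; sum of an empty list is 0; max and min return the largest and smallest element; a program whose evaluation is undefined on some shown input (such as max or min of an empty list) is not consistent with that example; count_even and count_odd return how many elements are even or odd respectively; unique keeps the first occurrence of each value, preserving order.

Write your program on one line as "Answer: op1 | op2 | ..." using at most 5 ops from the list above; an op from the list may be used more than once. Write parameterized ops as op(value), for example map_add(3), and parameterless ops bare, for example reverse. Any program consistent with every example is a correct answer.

filter_gt(-5) | map_add(3) | map_add(6) | map_mul(-6) | min

Check, running the answer program on each example:
  [23, 22, -41, -50, 25] -> [23, 22, 25] -> [26, 25, 28] -> [32, 31, 34] -> [-192, -186, -204] -> -204
  [33, 49, -40, 44, 1] -> [33, 49, 44, 1] -> [36, 52, 47, 4] -> [42, 58, 53, 10] -> [-252, -348, -318, -60] -> -348
  [17, 31, 14, -47, -5, -23, 50, -9, -17, -47] -> [17, 31, 14, 50] -> [20, 34, 17, 53] -> [26, 40, 23, 59] -> [-156, -240, -138, -354] -> -354
  [47, -11, 27, 31, -31, 12, 4, 9] -> [47, 27, 31, 12, 4, 9] -> [50, 30, 34, 15, 7, 12] -> [56, 36, 40, 21, 13, 18] -> [-336, -216, -240, -126, -78, -108] -> -336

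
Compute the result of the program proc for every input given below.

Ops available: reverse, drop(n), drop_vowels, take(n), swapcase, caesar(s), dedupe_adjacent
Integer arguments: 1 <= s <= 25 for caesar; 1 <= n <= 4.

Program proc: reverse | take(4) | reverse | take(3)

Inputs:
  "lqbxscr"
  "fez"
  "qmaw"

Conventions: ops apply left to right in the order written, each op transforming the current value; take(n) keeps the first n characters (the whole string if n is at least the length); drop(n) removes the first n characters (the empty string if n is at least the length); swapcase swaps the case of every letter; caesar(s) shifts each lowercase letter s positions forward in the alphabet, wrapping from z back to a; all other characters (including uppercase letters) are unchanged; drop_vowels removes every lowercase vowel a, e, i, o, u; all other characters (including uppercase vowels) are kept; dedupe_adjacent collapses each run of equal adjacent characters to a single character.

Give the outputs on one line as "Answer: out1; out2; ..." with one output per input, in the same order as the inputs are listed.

Execution, op by op:
  "lqbxscr" -> "rcsxbql" -> "rcsx" -> "xscr" -> "xsc"
  "fez" -> "zef" -> "zef" -> "fez" -> "fez"
  "qmaw" -> "wamq" -> "wamq" -> "qmaw" -> "qma"

"xsc"; "fez"; "qma"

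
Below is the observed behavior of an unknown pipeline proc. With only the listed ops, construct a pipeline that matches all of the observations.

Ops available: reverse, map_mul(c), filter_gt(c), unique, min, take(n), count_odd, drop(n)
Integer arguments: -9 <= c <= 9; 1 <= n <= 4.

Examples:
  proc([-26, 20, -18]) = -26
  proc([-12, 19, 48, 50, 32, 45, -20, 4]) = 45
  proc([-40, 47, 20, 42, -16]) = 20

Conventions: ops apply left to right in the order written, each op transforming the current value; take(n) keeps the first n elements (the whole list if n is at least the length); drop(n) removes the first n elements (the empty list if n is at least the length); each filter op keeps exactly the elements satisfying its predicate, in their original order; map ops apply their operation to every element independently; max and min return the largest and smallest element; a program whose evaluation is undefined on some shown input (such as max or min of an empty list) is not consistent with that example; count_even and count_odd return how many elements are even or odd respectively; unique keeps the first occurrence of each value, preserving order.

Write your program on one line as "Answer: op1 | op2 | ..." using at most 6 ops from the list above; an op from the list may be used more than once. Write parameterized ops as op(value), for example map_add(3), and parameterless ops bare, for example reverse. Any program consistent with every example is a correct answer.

reverse | take(3) | reverse | take(1) | min

Check, running the answer program on each example:
  [-26, 20, -18] -> [-18, 20, -26] -> [-18, 20, -26] -> [-26, 20, -18] -> [-26] -> -26
  [-12, 19, 48, 50, 32, 45, -20, 4] -> [4, -20, 45, 32, 50, 48, 19, -12] -> [4, -20, 45] -> [45, -20, 4] -> [45] -> 45
  [-40, 47, 20, 42, -16] -> [-16, 42, 20, 47, -40] -> [-16, 42, 20] -> [20, 42, -16] -> [20] -> 20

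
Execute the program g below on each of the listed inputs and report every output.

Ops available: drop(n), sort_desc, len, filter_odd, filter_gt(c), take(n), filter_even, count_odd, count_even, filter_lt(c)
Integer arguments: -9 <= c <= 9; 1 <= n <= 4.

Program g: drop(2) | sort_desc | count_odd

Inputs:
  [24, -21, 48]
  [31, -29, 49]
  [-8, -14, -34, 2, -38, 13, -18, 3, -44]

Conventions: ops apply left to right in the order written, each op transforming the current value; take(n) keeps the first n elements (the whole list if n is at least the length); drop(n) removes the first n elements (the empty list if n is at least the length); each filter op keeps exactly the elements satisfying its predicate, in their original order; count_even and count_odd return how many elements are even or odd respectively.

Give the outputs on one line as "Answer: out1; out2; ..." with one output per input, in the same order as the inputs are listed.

Execution, op by op:
  [24, -21, 48] -> [48] -> [48] -> 0
  [31, -29, 49] -> [49] -> [49] -> 1
  [-8, -14, -34, 2, -38, 13, -18, 3, -44] -> [-34, 2, -38, 13, -18, 3, -44] -> [13, 3, 2, -18, -34, -38, -44] -> 2

0; 1; 2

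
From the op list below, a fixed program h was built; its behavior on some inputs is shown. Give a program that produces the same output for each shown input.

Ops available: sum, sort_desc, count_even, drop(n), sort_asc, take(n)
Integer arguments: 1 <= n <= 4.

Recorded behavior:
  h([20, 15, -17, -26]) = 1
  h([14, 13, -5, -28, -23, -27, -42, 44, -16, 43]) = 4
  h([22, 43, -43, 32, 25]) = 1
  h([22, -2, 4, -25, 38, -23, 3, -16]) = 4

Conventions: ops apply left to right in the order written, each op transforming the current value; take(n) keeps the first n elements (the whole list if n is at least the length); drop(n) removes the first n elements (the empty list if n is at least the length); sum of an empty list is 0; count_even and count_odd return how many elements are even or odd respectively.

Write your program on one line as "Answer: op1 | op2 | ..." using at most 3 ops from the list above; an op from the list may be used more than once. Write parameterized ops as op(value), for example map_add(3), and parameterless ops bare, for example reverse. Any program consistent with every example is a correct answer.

drop(1) | sort_asc | count_even

Check, running the answer program on each example:
  [20, 15, -17, -26] -> [15, -17, -26] -> [-26, -17, 15] -> 1
  [14, 13, -5, -28, -23, -27, -42, 44, -16, 43] -> [13, -5, -28, -23, -27, -42, 44, -16, 43] -> [-42, -28, -27, -23, -16, -5, 13, 43, 44] -> 4
  [22, 43, -43, 32, 25] -> [43, -43, 32, 25] -> [-43, 25, 32, 43] -> 1
  [22, -2, 4, -25, 38, -23, 3, -16] -> [-2, 4, -25, 38, -23, 3, -16] -> [-25, -23, -16, -2, 3, 4, 38] -> 4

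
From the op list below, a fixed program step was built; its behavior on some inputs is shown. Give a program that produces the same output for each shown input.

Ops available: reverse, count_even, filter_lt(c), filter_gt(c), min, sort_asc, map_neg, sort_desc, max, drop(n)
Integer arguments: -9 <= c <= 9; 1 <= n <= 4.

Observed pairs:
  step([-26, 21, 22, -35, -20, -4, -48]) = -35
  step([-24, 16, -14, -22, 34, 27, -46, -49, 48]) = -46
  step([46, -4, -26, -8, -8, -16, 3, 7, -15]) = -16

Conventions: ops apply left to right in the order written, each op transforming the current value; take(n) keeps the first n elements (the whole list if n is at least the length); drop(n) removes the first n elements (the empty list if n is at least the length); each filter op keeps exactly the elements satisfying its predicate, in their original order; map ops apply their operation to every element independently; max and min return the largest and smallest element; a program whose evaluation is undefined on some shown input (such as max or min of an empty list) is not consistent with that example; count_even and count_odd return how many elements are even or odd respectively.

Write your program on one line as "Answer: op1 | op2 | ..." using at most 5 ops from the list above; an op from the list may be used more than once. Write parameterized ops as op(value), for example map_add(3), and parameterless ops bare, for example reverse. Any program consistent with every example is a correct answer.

sort_asc | drop(1) | sort_desc | min

Check, running the answer program on each example:
  [-26, 21, 22, -35, -20, -4, -48] -> [-48, -35, -26, -20, -4, 21, 22] -> [-35, -26, -20, -4, 21, 22] -> [22, 21, -4, -20, -26, -35] -> -35
  [-24, 16, -14, -22, 34, 27, -46, -49, 48] -> [-49, -46, -24, -22, -14, 16, 27, 34, 48] -> [-46, -24, -22, -14, 16, 27, 34, 48] -> [48, 34, 27, 16, -14, -22, -24, -46] -> -46
  [46, -4, -26, -8, -8, -16, 3, 7, -15] -> [-26, -16, -15, -8, -8, -4, 3, 7, 46] -> [-16, -15, -8, -8, -4, 3, 7, 46] -> [46, 7, 3, -4, -8, -8, -15, -16] -> -16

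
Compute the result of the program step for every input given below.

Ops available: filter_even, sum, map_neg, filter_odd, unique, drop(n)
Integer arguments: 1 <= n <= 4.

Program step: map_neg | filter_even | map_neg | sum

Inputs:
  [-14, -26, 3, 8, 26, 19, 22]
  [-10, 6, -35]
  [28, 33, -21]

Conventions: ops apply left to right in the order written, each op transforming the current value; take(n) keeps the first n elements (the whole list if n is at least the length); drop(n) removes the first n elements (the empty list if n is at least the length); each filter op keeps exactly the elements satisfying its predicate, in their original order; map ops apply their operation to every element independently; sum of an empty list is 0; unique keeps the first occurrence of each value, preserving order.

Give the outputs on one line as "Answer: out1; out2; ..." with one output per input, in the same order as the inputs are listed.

16; -4; 28

Execution, op by op:
  [-14, -26, 3, 8, 26, 19, 22] -> [14, 26, -3, -8, -26, -19, -22] -> [14, 26, -8, -26, -22] -> [-14, -26, 8, 26, 22] -> 16
  [-10, 6, -35] -> [10, -6, 35] -> [10, -6] -> [-10, 6] -> -4
  [28, 33, -21] -> [-28, -33, 21] -> [-28] -> [28] -> 28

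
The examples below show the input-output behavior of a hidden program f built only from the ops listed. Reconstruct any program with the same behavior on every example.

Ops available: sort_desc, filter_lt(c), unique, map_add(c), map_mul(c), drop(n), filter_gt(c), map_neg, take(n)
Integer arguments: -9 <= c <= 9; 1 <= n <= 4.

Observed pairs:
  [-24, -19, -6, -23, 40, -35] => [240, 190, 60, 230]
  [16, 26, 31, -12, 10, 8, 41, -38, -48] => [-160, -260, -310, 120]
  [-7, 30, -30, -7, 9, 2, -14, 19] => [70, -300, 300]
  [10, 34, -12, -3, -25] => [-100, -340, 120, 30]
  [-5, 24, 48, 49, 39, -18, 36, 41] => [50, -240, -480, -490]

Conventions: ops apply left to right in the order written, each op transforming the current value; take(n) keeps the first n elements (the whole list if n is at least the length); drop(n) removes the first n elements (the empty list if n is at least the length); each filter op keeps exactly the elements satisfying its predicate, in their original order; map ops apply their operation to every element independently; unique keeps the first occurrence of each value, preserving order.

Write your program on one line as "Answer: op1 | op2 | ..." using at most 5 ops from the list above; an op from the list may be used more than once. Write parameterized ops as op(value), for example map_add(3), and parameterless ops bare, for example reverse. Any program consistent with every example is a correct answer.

map_mul(-2) | take(4) | map_neg | unique | map_mul(-5)

Check, running the answer program on each example:
  [-24, -19, -6, -23, 40, -35] -> [48, 38, 12, 46, -80, 70] -> [48, 38, 12, 46] -> [-48, -38, -12, -46] -> [-48, -38, -12, -46] -> [240, 190, 60, 230]
  [16, 26, 31, -12, 10, 8, 41, -38, -48] -> [-32, -52, -62, 24, -20, -16, -82, 76, 96] -> [-32, -52, -62, 24] -> [32, 52, 62, -24] -> [32, 52, 62, -24] -> [-160, -260, -310, 120]
  [-7, 30, -30, -7, 9, 2, -14, 19] -> [14, -60, 60, 14, -18, -4, 28, -38] -> [14, -60, 60, 14] -> [-14, 60, -60, -14] -> [-14, 60, -60] -> [70, -300, 300]
  [10, 34, -12, -3, -25] -> [-20, -68, 24, 6, 50] -> [-20, -68, 24, 6] -> [20, 68, -24, -6] -> [20, 68, -24, -6] -> [-100, -340, 120, 30]
  [-5, 24, 48, 49, 39, -18, 36, 41] -> [10, -48, -96, -98, -78, 36, -72, -82] -> [10, -48, -96, -98] -> [-10, 48, 96, 98] -> [-10, 48, 96, 98] -> [50, -240, -480, -490]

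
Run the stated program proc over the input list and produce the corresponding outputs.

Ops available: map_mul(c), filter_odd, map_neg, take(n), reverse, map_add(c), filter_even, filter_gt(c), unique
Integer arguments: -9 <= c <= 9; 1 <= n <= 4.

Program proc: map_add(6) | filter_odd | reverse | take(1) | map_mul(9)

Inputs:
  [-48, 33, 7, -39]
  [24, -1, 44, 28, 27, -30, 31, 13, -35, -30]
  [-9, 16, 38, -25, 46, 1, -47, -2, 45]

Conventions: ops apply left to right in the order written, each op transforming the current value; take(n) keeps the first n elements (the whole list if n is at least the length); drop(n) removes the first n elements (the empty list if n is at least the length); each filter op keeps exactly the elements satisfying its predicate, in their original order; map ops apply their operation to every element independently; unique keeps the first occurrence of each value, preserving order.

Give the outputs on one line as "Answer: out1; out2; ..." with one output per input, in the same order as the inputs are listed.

Execution, op by op:
  [-48, 33, 7, -39] -> [-42, 39, 13, -33] -> [39, 13, -33] -> [-33, 13, 39] -> [-33] -> [-297]
  [24, -1, 44, 28, 27, -30, 31, 13, -35, -30] -> [30, 5, 50, 34, 33, -24, 37, 19, -29, -24] -> [5, 33, 37, 19, -29] -> [-29, 19, 37, 33, 5] -> [-29] -> [-261]
  [-9, 16, 38, -25, 46, 1, -47, -2, 45] -> [-3, 22, 44, -19, 52, 7, -41, 4, 51] -> [-3, -19, 7, -41, 51] -> [51, -41, 7, -19, -3] -> [51] -> [459]

[-297]; [-261]; [459]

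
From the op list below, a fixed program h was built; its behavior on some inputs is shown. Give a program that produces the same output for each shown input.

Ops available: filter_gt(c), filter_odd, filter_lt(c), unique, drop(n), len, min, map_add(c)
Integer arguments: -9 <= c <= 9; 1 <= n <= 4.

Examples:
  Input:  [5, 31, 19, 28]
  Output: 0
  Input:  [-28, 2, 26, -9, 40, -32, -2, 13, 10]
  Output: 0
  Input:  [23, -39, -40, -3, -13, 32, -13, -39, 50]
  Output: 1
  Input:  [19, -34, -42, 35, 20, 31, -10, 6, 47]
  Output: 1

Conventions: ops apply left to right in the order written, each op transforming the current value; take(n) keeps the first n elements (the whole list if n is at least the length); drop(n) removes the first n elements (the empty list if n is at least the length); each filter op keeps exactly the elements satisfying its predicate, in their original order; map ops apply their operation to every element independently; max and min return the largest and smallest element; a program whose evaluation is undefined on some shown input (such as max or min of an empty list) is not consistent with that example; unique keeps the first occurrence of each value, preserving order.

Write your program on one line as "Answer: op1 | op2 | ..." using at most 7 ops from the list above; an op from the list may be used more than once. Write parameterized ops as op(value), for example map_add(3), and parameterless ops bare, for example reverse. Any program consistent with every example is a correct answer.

drop(4) | filter_odd | unique | drop(1) | map_add(2) | len

Check, running the answer program on each example:
  [5, 31, 19, 28] -> [] -> [] -> [] -> [] -> [] -> 0
  [-28, 2, 26, -9, 40, -32, -2, 13, 10] -> [40, -32, -2, 13, 10] -> [13] -> [13] -> [] -> [] -> 0
  [23, -39, -40, -3, -13, 32, -13, -39, 50] -> [-13, 32, -13, -39, 50] -> [-13, -13, -39] -> [-13, -39] -> [-39] -> [-37] -> 1
  [19, -34, -42, 35, 20, 31, -10, 6, 47] -> [20, 31, -10, 6, 47] -> [31, 47] -> [31, 47] -> [47] -> [49] -> 1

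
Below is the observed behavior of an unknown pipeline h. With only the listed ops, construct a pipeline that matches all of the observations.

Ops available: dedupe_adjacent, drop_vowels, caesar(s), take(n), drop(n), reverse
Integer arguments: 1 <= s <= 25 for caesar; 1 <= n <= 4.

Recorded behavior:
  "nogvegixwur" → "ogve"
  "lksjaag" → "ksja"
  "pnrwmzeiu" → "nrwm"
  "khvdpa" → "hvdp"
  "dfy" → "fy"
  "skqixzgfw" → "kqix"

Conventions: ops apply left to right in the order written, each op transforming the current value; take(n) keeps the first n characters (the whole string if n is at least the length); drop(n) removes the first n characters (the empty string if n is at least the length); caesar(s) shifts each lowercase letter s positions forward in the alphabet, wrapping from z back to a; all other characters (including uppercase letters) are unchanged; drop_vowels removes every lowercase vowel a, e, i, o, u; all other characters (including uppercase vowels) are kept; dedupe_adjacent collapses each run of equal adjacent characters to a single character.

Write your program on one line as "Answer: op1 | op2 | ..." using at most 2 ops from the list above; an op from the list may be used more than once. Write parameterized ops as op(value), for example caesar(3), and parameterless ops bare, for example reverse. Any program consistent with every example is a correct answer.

drop(1) | take(4)

Check, running the answer program on each example:
  "nogvegixwur" -> "ogvegixwur" -> "ogve"
  "lksjaag" -> "ksjaag" -> "ksja"
  "pnrwmzeiu" -> "nrwmzeiu" -> "nrwm"
  "khvdpa" -> "hvdpa" -> "hvdp"
  "dfy" -> "fy" -> "fy"
  "skqixzgfw" -> "kqixzgfw" -> "kqix"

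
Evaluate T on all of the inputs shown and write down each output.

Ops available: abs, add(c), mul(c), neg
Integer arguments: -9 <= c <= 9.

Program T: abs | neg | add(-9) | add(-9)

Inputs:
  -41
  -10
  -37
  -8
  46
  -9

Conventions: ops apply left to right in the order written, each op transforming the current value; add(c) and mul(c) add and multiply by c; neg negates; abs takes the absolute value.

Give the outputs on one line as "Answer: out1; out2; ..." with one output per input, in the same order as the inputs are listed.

-59; -28; -55; -26; -64; -27

Execution, op by op:
  -41 -> 41 -> -41 -> -50 -> -59
  -10 -> 10 -> -10 -> -19 -> -28
  -37 -> 37 -> -37 -> -46 -> -55
  -8 -> 8 -> -8 -> -17 -> -26
  46 -> 46 -> -46 -> -55 -> -64
  -9 -> 9 -> -9 -> -18 -> -27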